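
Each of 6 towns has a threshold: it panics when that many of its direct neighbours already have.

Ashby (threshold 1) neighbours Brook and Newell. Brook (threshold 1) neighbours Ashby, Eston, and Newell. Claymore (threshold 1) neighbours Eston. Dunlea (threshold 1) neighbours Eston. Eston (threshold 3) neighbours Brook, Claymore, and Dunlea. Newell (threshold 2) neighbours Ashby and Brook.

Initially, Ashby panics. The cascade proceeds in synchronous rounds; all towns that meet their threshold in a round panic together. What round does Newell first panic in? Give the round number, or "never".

3

Round 1 — Ashby panics (initial).
Round 2 — checking thresholds:
  Brook: 1 of 3 neighbours ≥ 1, panics.
  Newell: 1 of 2 neighbours < 2, below threshold.
Round 3 — checking thresholds:
  Eston: 1 of 3 neighbours < 3, below threshold.
  Newell: 2 of 2 neighbours ≥ 2, panics.
Round 4 — no new panics; cascade stops.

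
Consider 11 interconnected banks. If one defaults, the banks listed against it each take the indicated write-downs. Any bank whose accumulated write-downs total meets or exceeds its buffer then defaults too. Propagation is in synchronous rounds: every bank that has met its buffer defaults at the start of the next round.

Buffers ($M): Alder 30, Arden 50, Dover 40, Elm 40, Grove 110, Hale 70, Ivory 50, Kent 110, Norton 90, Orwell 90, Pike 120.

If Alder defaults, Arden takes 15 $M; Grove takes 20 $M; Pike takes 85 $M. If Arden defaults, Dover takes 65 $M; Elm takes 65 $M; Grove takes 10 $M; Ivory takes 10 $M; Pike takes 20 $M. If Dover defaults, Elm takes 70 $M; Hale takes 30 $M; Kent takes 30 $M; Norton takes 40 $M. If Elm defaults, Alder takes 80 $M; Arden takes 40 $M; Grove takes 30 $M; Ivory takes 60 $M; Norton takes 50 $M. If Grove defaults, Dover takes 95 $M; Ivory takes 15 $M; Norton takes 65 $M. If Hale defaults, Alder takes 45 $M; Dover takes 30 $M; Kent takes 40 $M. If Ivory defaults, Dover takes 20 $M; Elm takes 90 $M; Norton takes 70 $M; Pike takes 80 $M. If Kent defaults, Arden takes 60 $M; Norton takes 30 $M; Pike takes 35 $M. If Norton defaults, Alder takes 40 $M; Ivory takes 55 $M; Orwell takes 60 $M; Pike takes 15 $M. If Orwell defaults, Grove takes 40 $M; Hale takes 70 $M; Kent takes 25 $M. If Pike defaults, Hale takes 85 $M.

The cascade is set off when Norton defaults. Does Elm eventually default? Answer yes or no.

Round 1 — Norton defaults (initial).
  Alder: +40 → 40 ≥ 30
  Ivory: +55 → 55 ≥ 50
  Orwell: +60 → 60 < 90
  Pike: +15 → 15 < 120
Round 2 — Alder, Ivory default.
  Arden: +15 → 15 < 50
  Dover: +20 → 20 < 40
  Elm: +90 → 90 ≥ 40
  Grove: +20 → 20 < 110
  Pike: +85+80 → 180 ≥ 120
Round 3 — Elm, Pike default.
  Arden: +40 → 55 ≥ 50
  Grove: +30 → 50 < 110
  Hale: +85 → 85 ≥ 70
Round 4 — Arden, Hale default.
  Dover: +65+30 → 115 ≥ 40
  Grove: +10 → 60 < 110
  Kent: +40 → 40 < 110
Round 5 — Dover defaults.
  Kent: +30 → 70 < 110
No further defaults.

yes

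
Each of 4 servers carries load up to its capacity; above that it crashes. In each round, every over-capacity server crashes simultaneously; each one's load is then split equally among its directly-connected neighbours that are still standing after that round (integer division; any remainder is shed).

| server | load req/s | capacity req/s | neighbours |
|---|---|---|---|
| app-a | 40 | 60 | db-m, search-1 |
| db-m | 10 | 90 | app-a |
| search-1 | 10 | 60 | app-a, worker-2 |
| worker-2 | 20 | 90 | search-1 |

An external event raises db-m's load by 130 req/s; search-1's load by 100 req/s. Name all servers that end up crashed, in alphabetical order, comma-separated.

Round 1 — db-m at 140 > 90; search-1 at 110 > 60. db-m, search-1 crash.
  db-m sheds 140 req/s to app-a: 140 each.
    app-a: 40+140 = 180 > 60
  search-1 sheds 110 req/s to app-a, worker-2: 55 each.
    app-a: 180+55 = 235 > 60
    worker-2: 20+55 = 75 ≤ 90
Round 2 — app-a crashes.
  app-a sheds 235 req/s: no online neighbours, lost.
No further crashes.

app-a, db-m, search-1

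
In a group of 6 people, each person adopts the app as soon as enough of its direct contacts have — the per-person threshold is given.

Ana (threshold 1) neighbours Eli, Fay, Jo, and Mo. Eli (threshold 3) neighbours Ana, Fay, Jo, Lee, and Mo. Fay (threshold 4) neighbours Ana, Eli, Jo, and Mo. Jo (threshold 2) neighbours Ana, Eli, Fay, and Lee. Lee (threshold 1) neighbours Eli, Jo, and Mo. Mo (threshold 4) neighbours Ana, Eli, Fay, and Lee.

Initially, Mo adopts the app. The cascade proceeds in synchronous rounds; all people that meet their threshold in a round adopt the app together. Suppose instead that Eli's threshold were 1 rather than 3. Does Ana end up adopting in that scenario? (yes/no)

With Eli's threshold at 1:
Round 1 — Mo adopts the app (initial).
Round 2 — checking thresholds:
  Ana: 1 of 4 neighbours ≥ 1, adopts the app.
  Eli: 1 of 5 neighbours ≥ 1, adopts the app.
  Fay: 1 of 4 neighbours < 4, below threshold.
  Lee: 1 of 3 neighbours ≥ 1, adopts the app.
Round 3 — checking thresholds:
  Fay: 3 of 4 neighbours < 4, below threshold.
  Jo: 3 of 4 neighbours ≥ 2, adopts the app.
Round 4 — checking thresholds:
  Fay: 4 of 4 neighbours ≥ 4, adopts the app.
Round 5 — no new adoptions; cascade stops.

yes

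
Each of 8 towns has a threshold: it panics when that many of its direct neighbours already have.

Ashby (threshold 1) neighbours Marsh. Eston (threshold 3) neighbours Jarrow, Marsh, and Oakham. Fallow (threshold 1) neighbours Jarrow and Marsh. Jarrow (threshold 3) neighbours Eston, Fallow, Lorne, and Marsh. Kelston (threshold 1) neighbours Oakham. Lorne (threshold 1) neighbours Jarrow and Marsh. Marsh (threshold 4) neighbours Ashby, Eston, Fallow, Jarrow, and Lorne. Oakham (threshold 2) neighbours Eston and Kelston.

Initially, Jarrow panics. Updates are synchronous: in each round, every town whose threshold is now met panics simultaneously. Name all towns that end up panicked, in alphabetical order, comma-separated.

Round 1 — Jarrow panics (initial).
Round 2 — checking thresholds:
  Eston: 1 of 3 neighbours < 3, below threshold.
  Fallow: 1 of 2 neighbours ≥ 1, panics.
  Lorne: 1 of 2 neighbours ≥ 1, panics.
  Marsh: 1 of 5 neighbours < 4, below threshold.
Round 3 — no new panics; cascade stops.

Fallow, Jarrow, Lorne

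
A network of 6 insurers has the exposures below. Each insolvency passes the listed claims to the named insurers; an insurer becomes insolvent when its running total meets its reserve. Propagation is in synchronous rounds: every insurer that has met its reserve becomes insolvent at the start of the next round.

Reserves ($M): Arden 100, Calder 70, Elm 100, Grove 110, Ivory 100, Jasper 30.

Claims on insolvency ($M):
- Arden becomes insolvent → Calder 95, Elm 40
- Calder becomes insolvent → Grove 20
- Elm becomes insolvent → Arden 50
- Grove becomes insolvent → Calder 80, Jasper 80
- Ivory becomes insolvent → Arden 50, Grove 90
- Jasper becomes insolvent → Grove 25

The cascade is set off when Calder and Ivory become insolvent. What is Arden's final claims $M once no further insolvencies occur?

Round 1 — Calder, Ivory become insolvent (initial).
  Arden: +50 → 50 < 100
  Grove: +20+90 → 110 ≥ 110
Round 2 — Grove becomes insolvent.
  Jasper: +80 → 80 ≥ 30
Round 3 — Jasper becomes insolvent.
No further insolvencies.

50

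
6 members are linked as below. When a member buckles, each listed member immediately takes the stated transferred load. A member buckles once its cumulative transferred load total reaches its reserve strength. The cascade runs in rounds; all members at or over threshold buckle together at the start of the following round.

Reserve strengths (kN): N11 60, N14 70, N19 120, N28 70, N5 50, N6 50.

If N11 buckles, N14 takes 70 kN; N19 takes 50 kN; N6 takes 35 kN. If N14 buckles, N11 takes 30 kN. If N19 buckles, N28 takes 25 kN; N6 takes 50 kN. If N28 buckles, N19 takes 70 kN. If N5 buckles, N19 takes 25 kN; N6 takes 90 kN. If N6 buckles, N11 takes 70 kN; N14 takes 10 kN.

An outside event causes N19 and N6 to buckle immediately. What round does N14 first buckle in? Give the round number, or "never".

Round 1 — N19, N6 buckle (initial).
  N11: +70 → 70 ≥ 60
  N14: +10 → 10 < 70
  N28: +25 → 25 < 70
Round 2 — N11 buckles.
  N14: +70 → 80 ≥ 70
Round 3 — N14 buckles.
No further bucklings.

3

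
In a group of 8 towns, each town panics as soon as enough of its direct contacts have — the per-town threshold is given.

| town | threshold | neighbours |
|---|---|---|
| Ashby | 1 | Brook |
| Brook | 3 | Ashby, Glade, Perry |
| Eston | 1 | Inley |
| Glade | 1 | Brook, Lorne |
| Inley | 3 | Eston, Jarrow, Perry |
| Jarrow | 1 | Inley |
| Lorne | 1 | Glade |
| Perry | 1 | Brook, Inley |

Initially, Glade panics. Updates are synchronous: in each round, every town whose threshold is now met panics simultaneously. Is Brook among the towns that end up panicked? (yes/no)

no

Round 1 — Glade panics (initial).
Round 2 — checking thresholds:
  Brook: 1 of 3 neighbours < 3, not yet.
  Lorne: 1 of 1 neighbours ≥ 1, panics.
Round 3 — no new panics; cascade stops.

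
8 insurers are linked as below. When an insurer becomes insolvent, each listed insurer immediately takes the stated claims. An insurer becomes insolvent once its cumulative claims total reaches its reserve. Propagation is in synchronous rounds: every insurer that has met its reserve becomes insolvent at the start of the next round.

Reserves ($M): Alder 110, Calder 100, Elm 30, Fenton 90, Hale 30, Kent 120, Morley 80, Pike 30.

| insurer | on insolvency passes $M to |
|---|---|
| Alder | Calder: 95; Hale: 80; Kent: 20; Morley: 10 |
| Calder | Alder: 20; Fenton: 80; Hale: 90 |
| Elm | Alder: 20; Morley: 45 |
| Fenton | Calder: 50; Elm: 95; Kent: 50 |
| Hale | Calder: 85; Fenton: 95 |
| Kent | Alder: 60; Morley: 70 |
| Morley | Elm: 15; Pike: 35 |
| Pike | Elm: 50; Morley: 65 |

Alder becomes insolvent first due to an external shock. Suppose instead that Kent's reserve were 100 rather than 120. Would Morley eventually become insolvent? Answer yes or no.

no

With Kent's reserve at 100:
Round 1 — Alder becomes insolvent (initial).
  Calder: +95 → 95 < 100
  Hale: +80 → 80 ≥ 30
  Kent: +20 → 20 < 100
  Morley: +10 → 10 < 80
Round 2 — Hale becomes insolvent.
  Calder: +85 → 180 ≥ 100
  Fenton: +95 → 95 ≥ 90
Round 3 — Calder, Fenton become insolvent.
  Elm: +95 → 95 ≥ 30
  Kent: +50 → 70 < 100
Round 4 — Elm becomes insolvent.
  Morley: +45 → 55 < 80
No further insolvencies.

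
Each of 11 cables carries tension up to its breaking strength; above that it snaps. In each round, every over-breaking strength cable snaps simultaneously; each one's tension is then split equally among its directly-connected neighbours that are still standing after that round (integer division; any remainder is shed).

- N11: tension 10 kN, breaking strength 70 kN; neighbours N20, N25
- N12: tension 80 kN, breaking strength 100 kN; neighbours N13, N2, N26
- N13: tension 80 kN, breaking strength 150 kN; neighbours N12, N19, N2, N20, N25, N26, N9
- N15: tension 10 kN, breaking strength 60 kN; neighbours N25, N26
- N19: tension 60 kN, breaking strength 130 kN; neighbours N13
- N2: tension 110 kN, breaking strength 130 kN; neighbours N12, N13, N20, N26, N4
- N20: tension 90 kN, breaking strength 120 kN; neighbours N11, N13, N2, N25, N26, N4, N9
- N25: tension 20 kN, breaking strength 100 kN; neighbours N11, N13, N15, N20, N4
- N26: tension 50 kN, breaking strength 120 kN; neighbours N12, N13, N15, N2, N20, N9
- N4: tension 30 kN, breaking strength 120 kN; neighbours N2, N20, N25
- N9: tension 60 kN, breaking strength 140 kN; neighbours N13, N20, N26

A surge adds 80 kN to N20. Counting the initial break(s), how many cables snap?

10

Round 1 — N20 at 170 > 120. N20 snaps.
  N20 sheds 170 kN to N11, N13, N2, N25, N26, N4, N9: 24 each (2 lost).
    N11: 10+24 = 34 ≤ 70
    N13: 80+24 = 104 ≤ 150
    N2: 110+24 = 134 > 130
    N25: 20+24 = 44 ≤ 100
    N26: 50+24 = 74 ≤ 120
    N4: 30+24 = 54 ≤ 120
    N9: 60+24 = 84 ≤ 140
Round 2 — N2 snaps.
  N2 sheds 134 kN to N12, N13, N26, N4: 33 each (2 lost).
    N12: 80+33 = 113 > 100
    N13: 104+33 = 137 ≤ 150
    N26: 74+33 = 107 ≤ 120
    N4: 54+33 = 87 ≤ 120
Round 3 — N12 snaps.
  N12 sheds 113 kN to N13, N26: 56 each (1 lost).
    N13: 137+56 = 193 > 150
    N26: 107+56 = 163 > 120
Round 4 — N13, N26 snap.
  N13 sheds 193 kN to N19, N25, N9: 64 each (1 lost).
    N19: 60+64 = 124 ≤ 130
    N25: 44+64 = 108 > 100
    N9: 84+64 = 148 > 140
  N26 sheds 163 kN to N15, N9: 81 each (1 lost).
    N15: 10+81 = 91 > 60
    N9: 148+81 = 229 > 140
Round 5 — N15, N25, N9 snap.
  N15 sheds 91 kN: no online neighbours, lost.
  N25 sheds 108 kN to N11, N4: 54 each.
    N11: 34+54 = 88 > 70
    N4: 87+54 = 141 > 120
  N9 sheds 229 kN: no online neighbours, lost.
Round 6 — N11, N4 snap.
  N11 sheds 88 kN: no online neighbours, lost.
  N4 sheds 141 kN: no online neighbours, lost.
No further breaks.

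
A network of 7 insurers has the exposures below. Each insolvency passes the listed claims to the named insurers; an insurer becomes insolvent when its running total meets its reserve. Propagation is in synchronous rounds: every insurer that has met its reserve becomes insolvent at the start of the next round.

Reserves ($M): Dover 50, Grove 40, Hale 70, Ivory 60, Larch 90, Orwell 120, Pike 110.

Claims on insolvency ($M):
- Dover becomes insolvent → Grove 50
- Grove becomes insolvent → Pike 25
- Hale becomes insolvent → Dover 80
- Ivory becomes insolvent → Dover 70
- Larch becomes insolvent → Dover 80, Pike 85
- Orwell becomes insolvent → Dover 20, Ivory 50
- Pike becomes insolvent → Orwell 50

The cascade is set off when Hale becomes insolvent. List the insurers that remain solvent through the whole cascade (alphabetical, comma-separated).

Ivory, Larch, Orwell, Pike

Round 1 — Hale becomes insolvent (initial).
  Dover: +80 → 80 ≥ 50
Round 2 — Dover becomes insolvent.
  Grove: +50 → 50 ≥ 40
Round 3 — Grove becomes insolvent.
  Pike: +25 → 25 < 110
No further insolvencies.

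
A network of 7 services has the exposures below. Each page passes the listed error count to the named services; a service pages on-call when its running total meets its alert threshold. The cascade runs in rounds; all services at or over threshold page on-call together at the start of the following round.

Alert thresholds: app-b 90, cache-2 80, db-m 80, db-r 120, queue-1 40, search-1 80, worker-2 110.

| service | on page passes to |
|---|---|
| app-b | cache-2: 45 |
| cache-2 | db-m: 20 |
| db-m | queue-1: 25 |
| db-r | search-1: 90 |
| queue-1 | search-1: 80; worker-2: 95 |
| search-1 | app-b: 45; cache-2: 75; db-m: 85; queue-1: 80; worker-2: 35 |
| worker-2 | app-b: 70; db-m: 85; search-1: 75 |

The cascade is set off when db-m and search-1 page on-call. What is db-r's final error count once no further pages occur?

Round 1 — db-m, search-1 page on-call (initial).
  app-b: +45 → 45 < 90
  cache-2: +75 → 75 < 80
  queue-1: +25+80 → 105 ≥ 40
  worker-2: +35 → 35 < 110
Round 2 — queue-1 pages on-call.
  worker-2: +95 → 130 ≥ 110
Round 3 — worker-2 pages on-call.
  app-b: +70 → 115 ≥ 90
Round 4 — app-b pages on-call.
  cache-2: +45 → 120 ≥ 80
Round 5 — cache-2 pages on-call.
No further pages.

0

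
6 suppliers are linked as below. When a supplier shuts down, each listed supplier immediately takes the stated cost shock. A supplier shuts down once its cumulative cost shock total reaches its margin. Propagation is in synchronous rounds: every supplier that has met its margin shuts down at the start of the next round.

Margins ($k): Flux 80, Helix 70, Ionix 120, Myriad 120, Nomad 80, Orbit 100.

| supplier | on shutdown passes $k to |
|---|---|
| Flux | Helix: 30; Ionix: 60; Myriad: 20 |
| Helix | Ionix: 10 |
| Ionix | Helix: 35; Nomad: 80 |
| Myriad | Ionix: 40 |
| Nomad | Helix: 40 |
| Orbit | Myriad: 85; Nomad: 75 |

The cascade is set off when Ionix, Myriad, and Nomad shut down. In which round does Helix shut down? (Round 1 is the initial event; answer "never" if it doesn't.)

Round 1 — Ionix, Myriad, Nomad shut down (initial).
  Helix: +35+40 → 75 ≥ 70
Round 2 — Helix shuts down.
No further shutdowns.

2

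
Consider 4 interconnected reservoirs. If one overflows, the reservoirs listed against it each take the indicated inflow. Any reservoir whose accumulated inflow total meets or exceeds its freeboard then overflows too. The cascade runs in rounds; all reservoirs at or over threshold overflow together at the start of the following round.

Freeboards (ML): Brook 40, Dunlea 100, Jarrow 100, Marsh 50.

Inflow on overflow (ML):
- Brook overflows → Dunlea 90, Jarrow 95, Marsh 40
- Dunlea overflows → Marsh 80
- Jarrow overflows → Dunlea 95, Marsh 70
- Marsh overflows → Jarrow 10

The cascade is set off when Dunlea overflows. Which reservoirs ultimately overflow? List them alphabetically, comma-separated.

Dunlea, Marsh

Round 1 — Dunlea overflows (initial).
  Marsh: +80 → 80 ≥ 50
Round 2 — Marsh overflows.
  Jarrow: +10 → 10 < 100
No further overflows.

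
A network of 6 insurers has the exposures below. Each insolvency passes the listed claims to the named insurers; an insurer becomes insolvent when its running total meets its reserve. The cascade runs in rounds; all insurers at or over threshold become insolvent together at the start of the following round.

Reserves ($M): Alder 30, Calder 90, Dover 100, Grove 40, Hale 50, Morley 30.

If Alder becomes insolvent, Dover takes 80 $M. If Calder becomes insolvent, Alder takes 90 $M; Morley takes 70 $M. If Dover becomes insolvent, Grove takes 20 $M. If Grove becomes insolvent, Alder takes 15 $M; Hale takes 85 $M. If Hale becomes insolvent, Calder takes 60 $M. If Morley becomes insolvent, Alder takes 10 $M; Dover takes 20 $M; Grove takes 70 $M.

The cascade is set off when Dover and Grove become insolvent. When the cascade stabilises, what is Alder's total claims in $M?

15

Round 1 — Dover, Grove become insolvent (initial).
  Alder: +15 → 15 < 30
  Hale: +85 → 85 ≥ 50
Round 2 — Hale becomes insolvent.
  Calder: +60 → 60 < 90
No further insolvencies.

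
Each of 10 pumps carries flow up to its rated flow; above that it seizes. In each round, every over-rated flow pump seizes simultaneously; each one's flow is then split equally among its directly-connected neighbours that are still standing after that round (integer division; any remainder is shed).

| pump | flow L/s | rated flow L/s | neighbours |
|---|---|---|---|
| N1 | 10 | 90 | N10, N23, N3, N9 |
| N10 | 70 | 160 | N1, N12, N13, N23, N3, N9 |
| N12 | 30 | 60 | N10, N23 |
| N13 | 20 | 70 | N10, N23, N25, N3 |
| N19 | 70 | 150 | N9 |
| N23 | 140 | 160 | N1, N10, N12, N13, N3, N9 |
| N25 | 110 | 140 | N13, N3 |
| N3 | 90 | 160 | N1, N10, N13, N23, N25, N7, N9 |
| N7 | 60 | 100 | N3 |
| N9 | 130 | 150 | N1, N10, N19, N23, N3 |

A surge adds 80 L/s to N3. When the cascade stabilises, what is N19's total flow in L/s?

121

Round 1 — N3 at 170 > 160. N3 seizes.
  N3 sheds 170 L/s to N1, N10, N13, N23, N25, N7, N9: 24 each (2 lost).
    N1: 10+24 = 34 ≤ 90
    N10: 70+24 = 94 ≤ 160
    N13: 20+24 = 44 ≤ 70
    N23: 140+24 = 164 > 160
    N25: 110+24 = 134 ≤ 140
    N7: 60+24 = 84 ≤ 100
    N9: 130+24 = 154 > 150
Round 2 — N23, N9 seize.
  N23 sheds 164 L/s to N1, N10, N12, N13: 41 each.
    N1: 34+41 = 75 ≤ 90
    N10: 94+41 = 135 ≤ 160
    N12: 30+41 = 71 > 60
    N13: 44+41 = 85 > 70
  N9 sheds 154 L/s to N1, N10, N19: 51 each (1 lost).
    N1: 75+51 = 126 > 90
    N10: 135+51 = 186 > 160
    N19: 70+51 = 121 ≤ 150
Round 3 — N1, N10, N12, N13 seize.
  N1 sheds 126 L/s: no online neighbours, lost.
  N10 sheds 186 L/s: no online neighbours, lost.
  N12 sheds 71 L/s: no online neighbours, lost.
  N13 sheds 85 L/s to N25: 85 each.
    N25: 134+85 = 219 > 140
Round 4 — N25 seizes.
  N25 sheds 219 L/s: no online neighbours, lost.
No further seizures.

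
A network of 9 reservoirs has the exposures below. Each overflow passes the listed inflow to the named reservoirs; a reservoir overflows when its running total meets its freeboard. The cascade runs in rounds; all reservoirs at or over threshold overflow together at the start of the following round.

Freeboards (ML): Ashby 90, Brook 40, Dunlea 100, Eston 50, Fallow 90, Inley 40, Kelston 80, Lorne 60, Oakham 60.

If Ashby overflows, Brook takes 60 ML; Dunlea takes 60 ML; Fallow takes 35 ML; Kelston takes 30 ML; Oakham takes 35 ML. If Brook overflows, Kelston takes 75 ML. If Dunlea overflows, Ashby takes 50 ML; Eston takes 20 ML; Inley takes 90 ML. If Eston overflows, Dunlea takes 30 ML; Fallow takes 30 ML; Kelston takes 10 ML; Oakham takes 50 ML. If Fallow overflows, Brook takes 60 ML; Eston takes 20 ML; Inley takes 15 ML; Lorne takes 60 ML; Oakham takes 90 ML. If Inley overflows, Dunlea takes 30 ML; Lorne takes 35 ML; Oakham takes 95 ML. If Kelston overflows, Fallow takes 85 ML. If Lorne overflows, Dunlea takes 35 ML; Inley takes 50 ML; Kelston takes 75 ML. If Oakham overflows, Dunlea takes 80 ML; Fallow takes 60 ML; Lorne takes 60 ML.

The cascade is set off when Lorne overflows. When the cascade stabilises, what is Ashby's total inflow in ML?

Round 1 — Lorne overflows (initial).
  Dunlea: +35 → 35 < 100
  Inley: +50 → 50 ≥ 40
  Kelston: +75 → 75 < 80
Round 2 — Inley overflows.
  Dunlea: +30 → 65 < 100
  Oakham: +95 → 95 ≥ 60
Round 3 — Oakham overflows.
  Dunlea: +80 → 145 ≥ 100
  Fallow: +60 → 60 < 90
Round 4 — Dunlea overflows.
  Ashby: +50 → 50 < 90
  Eston: +20 → 20 < 50
No further overflows.

50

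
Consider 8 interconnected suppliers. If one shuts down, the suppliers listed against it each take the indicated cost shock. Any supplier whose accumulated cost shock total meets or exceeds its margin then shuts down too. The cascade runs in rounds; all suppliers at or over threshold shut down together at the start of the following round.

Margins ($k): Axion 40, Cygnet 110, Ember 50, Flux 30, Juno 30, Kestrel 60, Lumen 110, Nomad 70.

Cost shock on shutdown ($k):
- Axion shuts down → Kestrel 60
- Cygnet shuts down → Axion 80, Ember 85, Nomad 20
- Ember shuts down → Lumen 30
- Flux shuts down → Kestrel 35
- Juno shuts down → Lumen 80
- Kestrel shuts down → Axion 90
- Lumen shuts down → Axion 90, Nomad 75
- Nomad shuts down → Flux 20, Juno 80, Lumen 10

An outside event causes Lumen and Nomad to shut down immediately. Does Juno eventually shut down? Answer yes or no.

Round 1 — Lumen, Nomad shut down (initial).
  Axion: +90 → 90 ≥ 40
  Flux: +20 → 20 < 30
  Juno: +80 → 80 ≥ 30
Round 2 — Axion, Juno shut down.
  Kestrel: +60 → 60 ≥ 60
Round 3 — Kestrel shuts down.
No further shutdowns.

yes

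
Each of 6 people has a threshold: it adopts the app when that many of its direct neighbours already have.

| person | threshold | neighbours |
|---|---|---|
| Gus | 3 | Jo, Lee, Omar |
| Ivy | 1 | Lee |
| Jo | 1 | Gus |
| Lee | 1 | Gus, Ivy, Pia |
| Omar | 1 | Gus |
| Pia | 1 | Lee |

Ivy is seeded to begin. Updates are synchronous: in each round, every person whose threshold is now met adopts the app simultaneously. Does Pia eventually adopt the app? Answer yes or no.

Round 1 — Ivy adopts the app (initial).
Round 2 — checking thresholds:
  Lee: 1 of 3 neighbours ≥ 1, adopts the app.
Round 3 — checking thresholds:
  Gus: 1 of 3 neighbours < 3, not yet.
  Pia: 1 of 1 neighbours ≥ 1, adopts the app.
Round 4 — no new adoptions; cascade stops.

yes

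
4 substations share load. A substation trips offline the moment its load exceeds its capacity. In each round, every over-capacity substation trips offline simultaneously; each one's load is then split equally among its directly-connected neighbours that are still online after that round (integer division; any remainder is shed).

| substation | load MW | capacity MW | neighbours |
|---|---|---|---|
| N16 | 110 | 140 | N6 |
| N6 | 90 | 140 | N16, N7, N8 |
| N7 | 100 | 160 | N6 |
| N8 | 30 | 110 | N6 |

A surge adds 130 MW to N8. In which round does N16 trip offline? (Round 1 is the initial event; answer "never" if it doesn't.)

3

Round 1 — N8 at 160 > 110. N8 trips offline.
  N8 sheds 160 MW to N6: 160 each.
    N6: 90+160 = 250 > 140
Round 2 — N6 trips offline.
  N6 sheds 250 MW to N16, N7: 125 each.
    N16: 110+125 = 235 > 140
    N7: 100+125 = 225 > 160
Round 3 — N16, N7 trip offline.
  N16 sheds 235 MW: no online neighbours, lost.
  N7 sheds 225 MW: no online neighbours, lost.
No further trips.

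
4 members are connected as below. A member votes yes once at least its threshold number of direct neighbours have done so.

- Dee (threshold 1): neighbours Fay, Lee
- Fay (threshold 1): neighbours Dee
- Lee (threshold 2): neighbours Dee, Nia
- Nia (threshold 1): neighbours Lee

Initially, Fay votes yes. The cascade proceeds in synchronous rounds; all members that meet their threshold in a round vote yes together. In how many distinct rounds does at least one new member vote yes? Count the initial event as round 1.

Round 1 — Fay votes yes (initial).
Round 2 — checking thresholds:
  Dee: 1 of 2 neighbours ≥ 1, votes yes.
Round 3 — no new yes votes; cascade stops.

2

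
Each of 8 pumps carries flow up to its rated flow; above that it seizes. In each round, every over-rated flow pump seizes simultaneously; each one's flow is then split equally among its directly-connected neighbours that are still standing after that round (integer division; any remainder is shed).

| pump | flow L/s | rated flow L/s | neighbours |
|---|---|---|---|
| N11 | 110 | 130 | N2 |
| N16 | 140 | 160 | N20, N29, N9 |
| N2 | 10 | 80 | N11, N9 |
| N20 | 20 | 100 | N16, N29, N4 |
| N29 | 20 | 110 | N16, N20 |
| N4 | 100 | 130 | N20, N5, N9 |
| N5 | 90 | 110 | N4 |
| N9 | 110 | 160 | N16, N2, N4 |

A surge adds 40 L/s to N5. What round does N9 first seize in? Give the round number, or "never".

3

Round 1 — N5 at 130 > 110. N5 seizes.
  N5 sheds 130 L/s to N4: 130 each.
    N4: 100+130 = 230 > 130
Round 2 — N4 seizes.
  N4 sheds 230 L/s to N20, N9: 115 each.
    N20: 20+115 = 135 > 100
    N9: 110+115 = 225 > 160
Round 3 — N20, N9 seize.
  N20 sheds 135 L/s to N16, N29: 67 each (1 lost).
    N16: 140+67 = 207 > 160
    N29: 20+67 = 87 ≤ 110
  N9 sheds 225 L/s to N16, N2: 112 each (1 lost).
    N16: 207+112 = 319 > 160
    N2: 10+112 = 122 > 80
Round 4 — N16, N2 seize.
  N16 sheds 319 L/s to N29: 319 each.
    N29: 87+319 = 406 > 110
  N2 sheds 122 L/s to N11: 122 each.
    N11: 110+122 = 232 > 130
Round 5 — N11, N29 seize.
  N11 sheds 232 L/s: no online neighbours, lost.
  N29 sheds 406 L/s: no online neighbours, lost.
No further seizures.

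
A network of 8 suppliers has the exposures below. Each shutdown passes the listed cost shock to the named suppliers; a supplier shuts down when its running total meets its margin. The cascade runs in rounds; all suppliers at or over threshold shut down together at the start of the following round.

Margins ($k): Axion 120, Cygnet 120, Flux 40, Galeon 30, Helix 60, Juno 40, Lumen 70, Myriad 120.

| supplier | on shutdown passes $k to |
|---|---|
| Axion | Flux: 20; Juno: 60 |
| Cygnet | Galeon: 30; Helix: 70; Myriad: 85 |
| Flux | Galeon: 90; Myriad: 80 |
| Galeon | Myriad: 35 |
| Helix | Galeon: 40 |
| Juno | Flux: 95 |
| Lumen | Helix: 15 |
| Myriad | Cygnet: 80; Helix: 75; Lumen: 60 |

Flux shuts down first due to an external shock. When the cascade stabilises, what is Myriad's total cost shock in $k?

115

Round 1 — Flux shuts down (initial).
  Galeon: +90 → 90 ≥ 30
  Myriad: +80 → 80 < 120
Round 2 — Galeon shuts down.
  Myriad: +35 → 115 < 120
No further shutdowns.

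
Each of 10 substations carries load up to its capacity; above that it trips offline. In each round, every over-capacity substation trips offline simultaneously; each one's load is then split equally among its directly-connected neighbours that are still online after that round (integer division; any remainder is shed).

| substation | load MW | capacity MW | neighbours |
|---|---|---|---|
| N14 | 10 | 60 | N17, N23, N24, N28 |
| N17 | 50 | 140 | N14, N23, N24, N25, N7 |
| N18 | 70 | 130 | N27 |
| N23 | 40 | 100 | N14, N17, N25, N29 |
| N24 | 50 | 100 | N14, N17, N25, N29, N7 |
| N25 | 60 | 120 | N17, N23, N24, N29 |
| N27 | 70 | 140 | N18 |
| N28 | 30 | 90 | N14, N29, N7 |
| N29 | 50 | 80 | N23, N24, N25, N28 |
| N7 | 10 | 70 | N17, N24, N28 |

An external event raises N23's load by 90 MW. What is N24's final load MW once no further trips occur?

Round 1 — N23 at 130 > 100. N23 trips offline.
  N23 sheds 130 MW to N14, N17, N25, N29: 32 each (2 lost).
    N14: 10+32 = 42 ≤ 60
    N17: 50+32 = 82 ≤ 140
    N25: 60+32 = 92 ≤ 120
    N29: 50+32 = 82 > 80
Round 2 — N29 trips offline.
  N29 sheds 82 MW to N24, N25, N28: 27 each (1 lost).
    N24: 50+27 = 77 ≤ 100
    N25: 92+27 = 119 ≤ 120
    N28: 30+27 = 57 ≤ 90
No further trips.

77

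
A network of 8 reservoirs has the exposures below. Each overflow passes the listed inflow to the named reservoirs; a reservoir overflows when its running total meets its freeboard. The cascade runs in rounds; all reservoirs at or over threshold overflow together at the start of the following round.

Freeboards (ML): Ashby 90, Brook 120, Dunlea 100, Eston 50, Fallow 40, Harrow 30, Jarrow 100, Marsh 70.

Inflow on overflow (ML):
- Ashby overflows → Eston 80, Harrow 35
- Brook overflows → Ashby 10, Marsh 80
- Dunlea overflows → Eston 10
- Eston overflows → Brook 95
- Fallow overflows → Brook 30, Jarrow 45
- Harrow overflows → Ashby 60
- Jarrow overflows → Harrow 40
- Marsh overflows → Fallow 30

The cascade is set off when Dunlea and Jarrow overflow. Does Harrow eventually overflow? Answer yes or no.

yes

Round 1 — Dunlea, Jarrow overflow (initial).
  Eston: +10 → 10 < 50
  Harrow: +40 → 40 ≥ 30
Round 2 — Harrow overflows.
  Ashby: +60 → 60 < 90
No further overflows.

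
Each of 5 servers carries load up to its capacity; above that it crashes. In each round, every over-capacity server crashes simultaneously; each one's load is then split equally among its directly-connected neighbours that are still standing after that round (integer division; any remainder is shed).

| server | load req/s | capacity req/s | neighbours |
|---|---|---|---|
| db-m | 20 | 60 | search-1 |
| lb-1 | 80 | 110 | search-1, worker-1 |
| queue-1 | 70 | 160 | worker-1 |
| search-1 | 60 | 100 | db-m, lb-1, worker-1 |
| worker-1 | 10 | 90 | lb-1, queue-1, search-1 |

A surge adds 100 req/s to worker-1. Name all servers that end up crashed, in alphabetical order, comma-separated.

db-m, lb-1, search-1, worker-1

Round 1 — worker-1 at 110 > 90. worker-1 crashes.
  worker-1 sheds 110 req/s to lb-1, queue-1, search-1: 36 each (2 lost).
    lb-1: 80+36 = 116 > 110
    queue-1: 70+36 = 106 ≤ 160
    search-1: 60+36 = 96 ≤ 100
Round 2 — lb-1 crashes.
  lb-1 sheds 116 req/s to search-1: 116 each.
    search-1: 96+116 = 212 > 100
Round 3 — search-1 crashes.
  search-1 sheds 212 req/s to db-m: 212 each.
    db-m: 20+212 = 232 > 60
Round 4 — db-m crashes.
  db-m sheds 232 req/s: no online neighbours, lost.
No further crashes.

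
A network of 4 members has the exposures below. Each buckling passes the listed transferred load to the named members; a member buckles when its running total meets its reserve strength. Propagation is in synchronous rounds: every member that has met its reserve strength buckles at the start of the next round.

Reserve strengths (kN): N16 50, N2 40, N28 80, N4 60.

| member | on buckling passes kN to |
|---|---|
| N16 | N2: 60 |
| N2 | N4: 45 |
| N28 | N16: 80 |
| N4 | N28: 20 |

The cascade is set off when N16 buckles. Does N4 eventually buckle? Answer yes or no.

Round 1 — N16 buckles (initial).
  N2: +60 → 60 ≥ 40
Round 2 — N2 buckles.
  N4: +45 → 45 < 60
No further bucklings.

no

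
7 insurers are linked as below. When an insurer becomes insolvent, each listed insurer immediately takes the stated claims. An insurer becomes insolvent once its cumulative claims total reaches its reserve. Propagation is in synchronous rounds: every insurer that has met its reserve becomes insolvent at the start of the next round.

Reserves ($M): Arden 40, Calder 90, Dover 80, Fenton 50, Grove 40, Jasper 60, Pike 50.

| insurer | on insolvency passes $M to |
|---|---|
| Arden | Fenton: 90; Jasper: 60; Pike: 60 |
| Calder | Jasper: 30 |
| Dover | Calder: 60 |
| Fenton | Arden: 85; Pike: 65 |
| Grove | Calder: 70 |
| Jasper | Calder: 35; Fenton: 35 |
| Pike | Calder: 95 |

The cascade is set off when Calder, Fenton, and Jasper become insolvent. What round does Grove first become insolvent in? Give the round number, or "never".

Round 1 — Calder, Fenton, Jasper become insolvent (initial).
  Arden: +85 → 85 ≥ 40
  Pike: +65 → 65 ≥ 50
Round 2 — Arden, Pike become insolvent.
No further insolvencies.

never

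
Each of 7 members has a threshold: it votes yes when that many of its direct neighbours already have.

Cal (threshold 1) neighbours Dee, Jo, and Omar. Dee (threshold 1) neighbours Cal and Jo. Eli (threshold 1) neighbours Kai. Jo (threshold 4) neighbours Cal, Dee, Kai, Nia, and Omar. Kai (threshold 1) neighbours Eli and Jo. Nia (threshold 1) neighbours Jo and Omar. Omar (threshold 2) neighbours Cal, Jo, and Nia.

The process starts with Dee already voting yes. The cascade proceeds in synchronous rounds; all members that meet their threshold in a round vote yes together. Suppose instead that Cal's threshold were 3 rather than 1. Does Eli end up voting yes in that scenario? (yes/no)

no

With Cal's threshold at 3:
Round 1 — Dee votes yes (initial).
Round 2 — no new yes votes; cascade stops.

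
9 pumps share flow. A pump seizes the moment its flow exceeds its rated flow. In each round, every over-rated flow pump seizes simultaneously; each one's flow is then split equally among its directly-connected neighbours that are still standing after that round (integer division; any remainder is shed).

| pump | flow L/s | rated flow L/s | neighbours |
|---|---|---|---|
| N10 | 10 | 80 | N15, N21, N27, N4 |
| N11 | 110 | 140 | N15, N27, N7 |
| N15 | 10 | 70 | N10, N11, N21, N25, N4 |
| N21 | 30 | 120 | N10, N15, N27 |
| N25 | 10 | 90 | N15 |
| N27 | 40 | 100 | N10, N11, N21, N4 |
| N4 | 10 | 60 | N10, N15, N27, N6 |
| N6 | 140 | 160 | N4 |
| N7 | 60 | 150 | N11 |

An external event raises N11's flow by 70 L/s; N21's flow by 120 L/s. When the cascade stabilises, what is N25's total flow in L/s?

50

Round 1 — N11 at 180 > 140; N21 at 150 > 120. N11, N21 seize.
  N11 sheds 180 L/s to N15, N27, N7: 60 each.
    N15: 10+60 = 70 ≤ 70
    N27: 40+60 = 100 ≤ 100
    N7: 60+60 = 120 ≤ 150
  N21 sheds 150 L/s to N10, N15, N27: 50 each.
    N10: 10+50 = 60 ≤ 80
    N15: 70+50 = 120 > 70
    N27: 100+50 = 150 > 100
Round 2 — N15, N27 seize.
  N15 sheds 120 L/s to N10, N25, N4: 40 each.
    N10: 60+40 = 100 > 80
    N25: 10+40 = 50 ≤ 90
    N4: 10+40 = 50 ≤ 60
  N27 sheds 150 L/s to N10, N4: 75 each.
    N10: 100+75 = 175 > 80
    N4: 50+75 = 125 > 60
Round 3 — N10, N4 seize.
  N10 sheds 175 L/s: no online neighbours, lost.
  N4 sheds 125 L/s to N6: 125 each.
    N6: 140+125 = 265 > 160
Round 4 — N6 seizes.
  N6 sheds 265 L/s: no online neighbours, lost.
No further seizures.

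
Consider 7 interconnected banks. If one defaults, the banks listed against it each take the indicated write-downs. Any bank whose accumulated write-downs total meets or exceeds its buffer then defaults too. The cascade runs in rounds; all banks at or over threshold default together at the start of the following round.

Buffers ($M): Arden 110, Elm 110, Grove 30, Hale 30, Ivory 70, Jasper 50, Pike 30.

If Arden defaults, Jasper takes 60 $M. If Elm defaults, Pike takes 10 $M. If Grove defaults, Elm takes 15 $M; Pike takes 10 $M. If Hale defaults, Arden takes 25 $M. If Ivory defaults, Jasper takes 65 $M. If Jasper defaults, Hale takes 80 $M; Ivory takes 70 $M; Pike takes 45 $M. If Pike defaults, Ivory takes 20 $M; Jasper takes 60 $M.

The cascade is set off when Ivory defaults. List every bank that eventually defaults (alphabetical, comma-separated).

Round 1 — Ivory defaults (initial).
  Jasper: +65 → 65 ≥ 50
Round 2 — Jasper defaults.
  Hale: +80 → 80 ≥ 30
  Pike: +45 → 45 ≥ 30
Round 3 — Hale, Pike default.
  Arden: +25 → 25 < 110
No further defaults.

Hale, Ivory, Jasper, Pike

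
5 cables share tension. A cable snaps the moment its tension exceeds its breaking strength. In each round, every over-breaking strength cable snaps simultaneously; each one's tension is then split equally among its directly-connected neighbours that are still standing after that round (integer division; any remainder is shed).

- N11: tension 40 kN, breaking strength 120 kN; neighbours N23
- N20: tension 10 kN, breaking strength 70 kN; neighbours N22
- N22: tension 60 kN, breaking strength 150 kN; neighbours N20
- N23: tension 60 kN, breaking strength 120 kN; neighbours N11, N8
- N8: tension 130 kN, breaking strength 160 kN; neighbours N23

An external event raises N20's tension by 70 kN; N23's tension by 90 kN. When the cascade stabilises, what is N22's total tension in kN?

Round 1 — N20 at 80 > 70; N23 at 150 > 120. N20, N23 snap.
  N20 sheds 80 kN to N22: 80 each.
    N22: 60+80 = 140 ≤ 150
  N23 sheds 150 kN to N11, N8: 75 each.
    N11: 40+75 = 115 ≤ 120
    N8: 130+75 = 205 > 160
Round 2 — N8 snaps.
  N8 sheds 205 kN: no online neighbours, lost.
No further breaks.

140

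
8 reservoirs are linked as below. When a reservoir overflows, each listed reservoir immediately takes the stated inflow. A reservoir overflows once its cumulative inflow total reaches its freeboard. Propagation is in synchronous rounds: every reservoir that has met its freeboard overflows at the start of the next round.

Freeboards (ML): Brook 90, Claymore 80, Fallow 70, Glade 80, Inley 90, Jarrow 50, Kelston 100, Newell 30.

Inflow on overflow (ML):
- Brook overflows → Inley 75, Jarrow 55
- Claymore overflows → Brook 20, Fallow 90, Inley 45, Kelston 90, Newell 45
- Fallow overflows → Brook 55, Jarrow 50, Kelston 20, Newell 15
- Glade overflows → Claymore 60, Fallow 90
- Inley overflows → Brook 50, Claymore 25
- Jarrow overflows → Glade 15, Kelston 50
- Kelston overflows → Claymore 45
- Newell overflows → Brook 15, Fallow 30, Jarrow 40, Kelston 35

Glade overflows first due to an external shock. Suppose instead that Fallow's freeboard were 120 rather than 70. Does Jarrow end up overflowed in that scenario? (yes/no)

no

With Fallow's freeboard at 120:
Round 1 — Glade overflows (initial).
  Claymore: +60 → 60 < 80
  Fallow: +90 → 90 < 120
No further overflows.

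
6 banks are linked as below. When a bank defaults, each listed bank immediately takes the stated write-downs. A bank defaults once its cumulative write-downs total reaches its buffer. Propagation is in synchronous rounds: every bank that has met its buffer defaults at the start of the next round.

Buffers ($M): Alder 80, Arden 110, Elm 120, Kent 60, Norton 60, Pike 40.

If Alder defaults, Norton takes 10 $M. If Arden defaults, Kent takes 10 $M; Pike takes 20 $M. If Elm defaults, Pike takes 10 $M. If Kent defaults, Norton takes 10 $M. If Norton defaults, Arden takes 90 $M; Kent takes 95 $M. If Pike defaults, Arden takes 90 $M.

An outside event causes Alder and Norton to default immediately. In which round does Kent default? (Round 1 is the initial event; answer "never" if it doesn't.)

Round 1 — Alder, Norton default (initial).
  Arden: +90 → 90 < 110
  Kent: +95 → 95 ≥ 60
Round 2 — Kent defaults.
No further defaults.

2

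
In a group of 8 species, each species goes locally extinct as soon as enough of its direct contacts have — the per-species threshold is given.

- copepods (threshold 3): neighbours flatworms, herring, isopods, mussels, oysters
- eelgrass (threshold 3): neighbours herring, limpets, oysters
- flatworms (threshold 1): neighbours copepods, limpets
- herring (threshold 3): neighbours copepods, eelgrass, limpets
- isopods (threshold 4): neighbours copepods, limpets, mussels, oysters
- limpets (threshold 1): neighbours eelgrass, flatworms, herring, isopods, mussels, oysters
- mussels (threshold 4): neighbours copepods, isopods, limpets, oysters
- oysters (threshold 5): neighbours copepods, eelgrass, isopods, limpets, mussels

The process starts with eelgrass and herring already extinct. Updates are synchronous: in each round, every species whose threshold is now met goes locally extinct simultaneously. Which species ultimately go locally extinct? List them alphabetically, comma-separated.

Round 1 — eelgrass, herring go locally extinct (initial).
Round 2 — checking thresholds:
  copepods: 1 of 5 neighbours < 3, below threshold.
  limpets: 2 of 6 neighbours ≥ 1, goes locally extinct.
  oysters: 1 of 5 neighbours < 5, below threshold.
Round 3 — checking thresholds:
  copepods: 1 of 5 neighbours < 3, below threshold.
  flatworms: 1 of 2 neighbours ≥ 1, goes locally extinct.
  isopods: 1 of 4 neighbours < 4, below threshold.
  mussels: 1 of 4 neighbours < 4, below threshold.
  oysters: 2 of 5 neighbours < 5, below threshold.
Round 4 — no new extinctions; cascade stops.

eelgrass, flatworms, herring, limpets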